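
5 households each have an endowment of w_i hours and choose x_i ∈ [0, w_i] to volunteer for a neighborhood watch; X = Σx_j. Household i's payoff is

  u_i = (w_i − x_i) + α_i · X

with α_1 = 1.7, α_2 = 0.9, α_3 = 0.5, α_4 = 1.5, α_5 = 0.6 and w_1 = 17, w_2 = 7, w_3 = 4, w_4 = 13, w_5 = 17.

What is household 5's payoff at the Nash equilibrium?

∂u_i/∂x_i = α_i − 1, so household i contributes w_i if α_i > 1, else 0.
α_i > 1 for i ∈ {1, 4}; NE contributions (17, 0, 0, 13, 0), X = 30.
u_5 = (17 − 0) + 0.6·30 = 35.

35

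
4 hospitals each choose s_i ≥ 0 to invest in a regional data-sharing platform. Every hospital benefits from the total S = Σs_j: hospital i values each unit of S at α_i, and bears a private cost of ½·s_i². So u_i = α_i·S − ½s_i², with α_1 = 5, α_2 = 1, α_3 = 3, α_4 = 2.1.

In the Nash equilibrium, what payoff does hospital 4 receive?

Hospital i's FOC: ∂u_i/∂s_i = α_i − s_i = 0, so s_i* = α_i.
NE contributions = (5, 1, 3, 2.1); S = 11.1.
u_4 = α_4·S − ½·(s_4)² = 2.1·11.1 − ½·2.1² = 21.105.

21.105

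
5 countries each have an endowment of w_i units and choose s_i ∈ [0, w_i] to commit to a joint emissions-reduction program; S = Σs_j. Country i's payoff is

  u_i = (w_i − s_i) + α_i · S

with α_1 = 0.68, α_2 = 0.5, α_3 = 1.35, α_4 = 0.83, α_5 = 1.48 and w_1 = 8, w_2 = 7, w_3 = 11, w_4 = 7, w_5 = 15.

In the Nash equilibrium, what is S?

26

∂u_i/∂s_i = α_i − 1, so country i contributes w_i if α_i > 1, else 0.
α_i > 1 for i ∈ {3, 5}; NE contributions (0, 0, 11, 0, 15), S = 26.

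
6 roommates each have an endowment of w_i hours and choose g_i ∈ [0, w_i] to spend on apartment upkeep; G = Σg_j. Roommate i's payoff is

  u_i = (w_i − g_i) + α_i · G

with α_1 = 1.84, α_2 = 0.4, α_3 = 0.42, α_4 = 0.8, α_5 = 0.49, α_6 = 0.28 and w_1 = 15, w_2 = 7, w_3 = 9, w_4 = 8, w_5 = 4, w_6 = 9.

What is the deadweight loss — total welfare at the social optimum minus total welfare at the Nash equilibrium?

∂u_i/∂g_i = α_i − 1, so roommate i contributes w_i if α_i > 1, else 0.
α_i > 1 for i ∈ {1}; NE contributions (15, 0, 0, 0, 0, 0), G = 15.
W^NE = Σw_i − G^NE + (Σα_i)·G^NE = 52 + 3.23·15 = 100.45.
Planner: ∂(Σu_j)/∂g_i = Σα_j − 1 = 3.23 > 0, so everyone contributes w_i; G^SO = 52, W^SO = 52 + 3.23·52 = 219.96.
Deadweight loss = 119.51.

119.51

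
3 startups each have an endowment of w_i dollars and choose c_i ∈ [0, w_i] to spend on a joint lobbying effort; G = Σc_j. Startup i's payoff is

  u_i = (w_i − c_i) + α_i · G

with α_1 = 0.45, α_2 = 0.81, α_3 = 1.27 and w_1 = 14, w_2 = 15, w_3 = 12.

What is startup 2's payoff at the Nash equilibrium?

∂u_i/∂c_i = α_i − 1, so startup i contributes w_i if α_i > 1, else 0.
α_i > 1 for i ∈ {3}; NE contributions (0, 0, 12), G = 12.
u_2 = (15 − 0) + 0.81·12 = 24.72.

24.72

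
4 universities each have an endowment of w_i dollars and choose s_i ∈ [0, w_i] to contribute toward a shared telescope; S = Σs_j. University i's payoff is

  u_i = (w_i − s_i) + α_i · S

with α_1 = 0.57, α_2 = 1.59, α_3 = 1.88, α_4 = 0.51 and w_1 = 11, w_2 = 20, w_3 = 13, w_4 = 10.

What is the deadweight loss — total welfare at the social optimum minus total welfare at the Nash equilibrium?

74.55

∂u_i/∂s_i = α_i − 1, so university i contributes w_i if α_i > 1, else 0.
α_i > 1 for i ∈ {2, 3}; NE contributions (0, 20, 13, 0), S = 33.
W^NE = Σw_i − S^NE + (Σα_i)·S^NE = 54 + 3.55·33 = 171.15.
Planner: ∂(Σu_j)/∂s_i = Σα_j − 1 = 3.55 > 0, so everyone contributes w_i; S^SO = 54, W^SO = 54 + 3.55·54 = 245.7.
Deadweight loss = 74.55.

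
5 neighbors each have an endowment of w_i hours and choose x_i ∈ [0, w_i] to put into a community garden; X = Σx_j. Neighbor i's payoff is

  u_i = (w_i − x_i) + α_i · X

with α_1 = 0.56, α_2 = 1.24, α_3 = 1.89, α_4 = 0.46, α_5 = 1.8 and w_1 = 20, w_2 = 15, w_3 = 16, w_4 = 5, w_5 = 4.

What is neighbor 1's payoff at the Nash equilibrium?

∂u_i/∂x_i = α_i − 1, so neighbor i contributes w_i if α_i > 1, else 0.
α_i > 1 for i ∈ {2, 3, 5}; NE contributions (0, 15, 16, 0, 4), X = 35.
u_1 = (20 − 0) + 0.56·35 = 39.6.

39.6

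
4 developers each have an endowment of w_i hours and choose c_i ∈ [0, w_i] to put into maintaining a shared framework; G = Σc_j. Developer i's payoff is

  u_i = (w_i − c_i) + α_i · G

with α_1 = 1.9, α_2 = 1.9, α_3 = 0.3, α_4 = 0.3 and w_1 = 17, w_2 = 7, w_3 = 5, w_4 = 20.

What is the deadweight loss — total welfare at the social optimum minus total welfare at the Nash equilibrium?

85

∂u_i/∂c_i = α_i − 1, so developer i contributes w_i if α_i > 1, else 0.
α_i > 1 for i ∈ {1, 2}; NE contributions (17, 7, 0, 0), G = 24.
W^NE = Σw_i − G^NE + (Σα_i)·G^NE = 49 + 3.4·24 = 130.6.
Planner: ∂(Σu_j)/∂c_i = Σα_j − 1 = 3.4 > 0, so everyone contributes w_i; G^SO = 49, W^SO = 49 + 3.4·49 = 215.6.
Deadweight loss = 85.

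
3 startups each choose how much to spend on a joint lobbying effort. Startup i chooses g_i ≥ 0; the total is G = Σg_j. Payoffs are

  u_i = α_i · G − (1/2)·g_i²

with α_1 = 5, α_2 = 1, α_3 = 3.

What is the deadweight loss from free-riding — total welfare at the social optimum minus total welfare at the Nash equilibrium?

58

Startup i's FOC: ∂u_i/∂g_i = α_i − g_i = 0, so g_i* = α_i.
NE contributions = (5, 1, 3); G = 9.
W^NE = (Σα)·G − ½Σα_i² = 9² − ½·35 = 63.5.
Planner sets g_i = Σα_j = 9 for every i, so G^SO = 3·9 = 27.
W^SO = (Σα)·G^SO − ½·3·(Σα)² = (3/2)·9² = 121.5.
Deadweight loss = W^SO − W^NE = 58.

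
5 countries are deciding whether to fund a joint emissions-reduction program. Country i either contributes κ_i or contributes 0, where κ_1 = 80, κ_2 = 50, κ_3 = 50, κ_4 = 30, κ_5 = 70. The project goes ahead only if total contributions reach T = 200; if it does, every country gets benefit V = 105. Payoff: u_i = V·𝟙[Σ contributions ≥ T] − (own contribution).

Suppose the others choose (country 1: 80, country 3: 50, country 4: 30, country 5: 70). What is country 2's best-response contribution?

0

Others' total = 230 ≥ 200; contributing adds cost 50 for no extra benefit.
Best response: 0.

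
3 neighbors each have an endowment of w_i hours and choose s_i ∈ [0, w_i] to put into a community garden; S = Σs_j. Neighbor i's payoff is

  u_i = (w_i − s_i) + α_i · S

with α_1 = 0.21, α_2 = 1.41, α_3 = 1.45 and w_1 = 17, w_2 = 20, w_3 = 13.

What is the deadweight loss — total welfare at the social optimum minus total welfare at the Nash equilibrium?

35.19

∂u_i/∂s_i = α_i − 1, so neighbor i contributes w_i if α_i > 1, else 0.
α_i > 1 for i ∈ {2, 3}; NE contributions (0, 20, 13), S = 33.
W^NE = Σw_i − S^NE + (Σα_i)·S^NE = 50 + 2.07·33 = 118.31.
Planner: ∂(Σu_j)/∂s_i = Σα_j − 1 = 2.07 > 0, so everyone contributes w_i; S^SO = 50, W^SO = 50 + 2.07·50 = 153.5.
Deadweight loss = 35.19.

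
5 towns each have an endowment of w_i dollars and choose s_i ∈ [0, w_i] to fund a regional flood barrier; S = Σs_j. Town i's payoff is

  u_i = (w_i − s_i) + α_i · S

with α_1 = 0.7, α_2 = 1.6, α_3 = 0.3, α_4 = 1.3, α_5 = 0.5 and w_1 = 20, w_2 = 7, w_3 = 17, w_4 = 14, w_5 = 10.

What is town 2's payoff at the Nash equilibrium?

∂u_i/∂s_i = α_i − 1, so town i contributes w_i if α_i > 1, else 0.
α_i > 1 for i ∈ {2, 4}; NE contributions (0, 7, 0, 14, 0), S = 21.
u_2 = (7 − 7) + 1.6·21 = 33.6.

33.6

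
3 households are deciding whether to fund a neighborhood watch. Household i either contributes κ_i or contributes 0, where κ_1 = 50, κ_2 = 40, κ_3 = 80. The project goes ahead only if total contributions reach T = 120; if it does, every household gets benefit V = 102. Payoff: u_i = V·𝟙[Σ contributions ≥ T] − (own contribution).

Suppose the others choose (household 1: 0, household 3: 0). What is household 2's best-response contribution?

0

Others' total = 0. Even contributing 40 gives 40 < 120: no benefit either way.
Best response: 0.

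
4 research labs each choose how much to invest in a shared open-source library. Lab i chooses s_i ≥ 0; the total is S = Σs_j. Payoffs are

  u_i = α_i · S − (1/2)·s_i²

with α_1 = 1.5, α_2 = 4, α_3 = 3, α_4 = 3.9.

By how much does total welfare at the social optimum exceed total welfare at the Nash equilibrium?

174.99

Lab i's FOC: ∂u_i/∂s_i = α_i − s_i = 0, so s_i* = α_i.
NE contributions = (1.5, 4, 3, 3.9); S = 12.4.
W^NE = (Σα)·S − ½Σα_i² = 12.4² − ½·42.46 = 132.53.
Planner sets s_i = Σα_j = 12.4 for every i, so S^SO = 4·12.4 = 49.6.
W^SO = (Σα)·S^SO − ½·4·(Σα)² = (4/2)·12.4² = 307.52.
Deadweight loss = W^SO − W^NE = 174.99.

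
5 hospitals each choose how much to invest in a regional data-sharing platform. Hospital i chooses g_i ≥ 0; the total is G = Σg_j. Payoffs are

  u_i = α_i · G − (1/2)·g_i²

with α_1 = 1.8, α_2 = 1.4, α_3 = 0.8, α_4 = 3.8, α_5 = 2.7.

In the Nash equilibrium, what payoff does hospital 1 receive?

17.28

Hospital i's FOC: ∂u_i/∂g_i = α_i − g_i = 0, so g_i* = α_i.
NE contributions = (1.8, 1.4, 0.8, 3.8, 2.7); G = 10.5.
u_1 = α_1·G − ½·(g_1)² = 1.8·10.5 − ½·1.8² = 17.28.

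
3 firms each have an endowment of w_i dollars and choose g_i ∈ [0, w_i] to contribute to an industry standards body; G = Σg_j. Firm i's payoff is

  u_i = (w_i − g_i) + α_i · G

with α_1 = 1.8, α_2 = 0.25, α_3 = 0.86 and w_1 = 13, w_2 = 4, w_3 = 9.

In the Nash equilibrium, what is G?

13

∂u_i/∂g_i = α_i − 1, so firm i contributes w_i if α_i > 1, else 0.
α_i > 1 for i ∈ {1}; NE contributions (13, 0, 0), G = 13.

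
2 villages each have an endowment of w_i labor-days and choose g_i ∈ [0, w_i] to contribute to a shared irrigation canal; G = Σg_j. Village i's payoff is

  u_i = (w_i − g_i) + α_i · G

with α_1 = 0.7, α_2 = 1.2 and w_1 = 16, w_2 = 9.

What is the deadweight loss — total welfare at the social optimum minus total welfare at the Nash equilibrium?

14.4

∂u_i/∂g_i = α_i − 1, so village i contributes w_i if α_i > 1, else 0.
α_i > 1 for i ∈ {2}; NE contributions (0, 9), G = 9.
W^NE = Σw_i − G^NE + (Σα_i)·G^NE = 25 + 0.9·9 = 33.1.
Planner: ∂(Σu_j)/∂g_i = Σα_j − 1 = 0.9 > 0, so everyone contributes w_i; G^SO = 25, W^SO = 25 + 0.9·25 = 47.5.
Deadweight loss = 14.4.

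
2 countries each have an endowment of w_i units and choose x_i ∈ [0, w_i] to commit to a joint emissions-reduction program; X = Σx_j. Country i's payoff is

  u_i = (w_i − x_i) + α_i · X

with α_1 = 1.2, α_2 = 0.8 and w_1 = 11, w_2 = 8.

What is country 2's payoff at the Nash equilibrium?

16.8

∂u_i/∂x_i = α_i − 1, so country i contributes w_i if α_i > 1, else 0.
α_i > 1 for i ∈ {1}; NE contributions (11, 0), X = 11.
u_2 = (8 − 0) + 0.8·11 = 16.8.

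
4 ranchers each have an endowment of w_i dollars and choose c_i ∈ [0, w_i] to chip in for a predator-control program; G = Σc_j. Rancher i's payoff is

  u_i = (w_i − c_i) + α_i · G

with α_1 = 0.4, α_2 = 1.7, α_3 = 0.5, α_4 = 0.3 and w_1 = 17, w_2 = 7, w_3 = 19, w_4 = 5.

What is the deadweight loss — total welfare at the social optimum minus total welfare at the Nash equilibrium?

77.9

∂u_i/∂c_i = α_i − 1, so rancher i contributes w_i if α_i > 1, else 0.
α_i > 1 for i ∈ {2}; NE contributions (0, 7, 0, 0), G = 7.
W^NE = Σw_i − G^NE + (Σα_i)·G^NE = 48 + 1.9·7 = 61.3.
Planner: ∂(Σu_j)/∂c_i = Σα_j − 1 = 1.9 > 0, so everyone contributes w_i; G^SO = 48, W^SO = 48 + 1.9·48 = 139.2.
Deadweight loss = 77.9.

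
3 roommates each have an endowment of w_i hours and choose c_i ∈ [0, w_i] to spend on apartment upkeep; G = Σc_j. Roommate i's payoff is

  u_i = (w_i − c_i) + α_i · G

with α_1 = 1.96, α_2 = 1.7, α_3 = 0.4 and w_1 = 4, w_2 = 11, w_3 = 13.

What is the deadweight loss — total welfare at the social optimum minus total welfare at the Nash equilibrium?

39.78

∂u_i/∂c_i = α_i − 1, so roommate i contributes w_i if α_i > 1, else 0.
α_i > 1 for i ∈ {1, 2}; NE contributions (4, 11, 0), G = 15.
W^NE = Σw_i − G^NE + (Σα_i)·G^NE = 28 + 3.06·15 = 73.9.
Planner: ∂(Σu_j)/∂c_i = Σα_j − 1 = 3.06 > 0, so everyone contributes w_i; G^SO = 28, W^SO = 28 + 3.06·28 = 113.68.
Deadweight loss = 39.78.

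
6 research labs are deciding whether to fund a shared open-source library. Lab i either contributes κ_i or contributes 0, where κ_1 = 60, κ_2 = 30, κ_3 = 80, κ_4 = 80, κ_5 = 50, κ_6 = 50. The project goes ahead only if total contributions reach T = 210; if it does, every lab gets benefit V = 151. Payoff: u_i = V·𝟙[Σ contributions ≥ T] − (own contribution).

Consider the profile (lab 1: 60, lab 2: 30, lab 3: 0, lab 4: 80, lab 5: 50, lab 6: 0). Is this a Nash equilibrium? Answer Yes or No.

Yes

Total = 220 ≥ 210: provided.
Lab 1 (pledges 60, payoff 91): dropping to 0 → total 160, payoff 0. No gain.
Lab 2 (pledges 30, payoff 121): dropping to 0 → total 190, payoff 0. No gain.
Lab 3 (pledges 0, payoff 151): pledging 80 → total 300, payoff 71. No gain.
Lab 4 (pledges 80, payoff 71): dropping to 0 → total 140, payoff 0. No gain.
Lab 5 (pledges 50, payoff 101): dropping to 0 → total 170, payoff 0. No gain.
Lab 6 (pledges 0, payoff 151): pledging 50 → total 270, payoff 101. No gain.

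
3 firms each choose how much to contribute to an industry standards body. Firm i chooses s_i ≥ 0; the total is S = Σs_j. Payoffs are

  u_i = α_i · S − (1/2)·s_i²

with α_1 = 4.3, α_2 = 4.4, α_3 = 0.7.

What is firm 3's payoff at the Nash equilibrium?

Firm i's FOC: ∂u_i/∂s_i = α_i − s_i = 0, so s_i* = α_i.
NE contributions = (4.3, 4.4, 0.7); S = 9.4.
u_3 = α_3·S − ½·(s_3)² = 0.7·9.4 − ½·0.7² = 6.335.

6.335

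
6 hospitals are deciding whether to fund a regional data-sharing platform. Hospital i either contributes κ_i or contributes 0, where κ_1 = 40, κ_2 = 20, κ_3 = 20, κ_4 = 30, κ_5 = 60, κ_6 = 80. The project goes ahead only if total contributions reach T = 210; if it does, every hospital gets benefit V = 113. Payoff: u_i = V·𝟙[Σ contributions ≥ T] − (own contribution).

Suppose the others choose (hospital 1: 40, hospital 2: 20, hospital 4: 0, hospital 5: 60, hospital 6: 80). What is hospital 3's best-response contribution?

Others' total = 200. Contributing 20 brings total to 220 ≥ 210: gain V − κ_3 = 93.
Best response: 20.

20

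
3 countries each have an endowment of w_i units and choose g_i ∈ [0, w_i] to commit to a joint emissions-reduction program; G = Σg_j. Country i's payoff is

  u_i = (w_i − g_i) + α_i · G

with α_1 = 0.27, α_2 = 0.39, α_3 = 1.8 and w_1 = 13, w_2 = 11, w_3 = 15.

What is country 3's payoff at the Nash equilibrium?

27

∂u_i/∂g_i = α_i − 1, so country i contributes w_i if α_i > 1, else 0.
α_i > 1 for i ∈ {3}; NE contributions (0, 0, 15), G = 15.
u_3 = (15 − 15) + 1.8·15 = 27.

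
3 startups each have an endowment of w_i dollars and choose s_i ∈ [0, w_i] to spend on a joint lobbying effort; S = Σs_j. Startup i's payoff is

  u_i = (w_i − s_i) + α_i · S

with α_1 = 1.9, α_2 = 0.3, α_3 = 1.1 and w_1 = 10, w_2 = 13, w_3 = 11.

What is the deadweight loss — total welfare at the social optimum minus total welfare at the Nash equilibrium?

∂u_i/∂s_i = α_i − 1, so startup i contributes w_i if α_i > 1, else 0.
α_i > 1 for i ∈ {1, 3}; NE contributions (10, 0, 11), S = 21.
W^NE = Σw_i − S^NE + (Σα_i)·S^NE = 34 + 2.3·21 = 82.3.
Planner: ∂(Σu_j)/∂s_i = Σα_j − 1 = 2.3 > 0, so everyone contributes w_i; S^SO = 34, W^SO = 34 + 2.3·34 = 112.2.
Deadweight loss = 29.9.

29.9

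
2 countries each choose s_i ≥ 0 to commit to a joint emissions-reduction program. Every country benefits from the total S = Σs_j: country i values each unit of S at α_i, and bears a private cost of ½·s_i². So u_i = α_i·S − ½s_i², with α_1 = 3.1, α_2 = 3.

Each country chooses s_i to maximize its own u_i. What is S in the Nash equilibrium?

6.1

Country i's FOC: ∂u_i/∂s_i = α_i − s_i = 0, so s_i* = α_i.
NE contributions = (3.1, 3); S = 6.1.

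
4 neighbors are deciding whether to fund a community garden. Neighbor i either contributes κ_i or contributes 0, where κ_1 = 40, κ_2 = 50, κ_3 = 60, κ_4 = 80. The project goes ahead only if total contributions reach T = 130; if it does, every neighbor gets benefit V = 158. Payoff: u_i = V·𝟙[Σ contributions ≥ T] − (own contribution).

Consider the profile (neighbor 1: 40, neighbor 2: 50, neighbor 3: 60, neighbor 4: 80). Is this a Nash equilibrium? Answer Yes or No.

No

Total = 230 ≥ 130: provided.
Neighbor 1 (pledges 40, payoff 118): dropping to 0 → total 190, payoff 158. Profitable deviation.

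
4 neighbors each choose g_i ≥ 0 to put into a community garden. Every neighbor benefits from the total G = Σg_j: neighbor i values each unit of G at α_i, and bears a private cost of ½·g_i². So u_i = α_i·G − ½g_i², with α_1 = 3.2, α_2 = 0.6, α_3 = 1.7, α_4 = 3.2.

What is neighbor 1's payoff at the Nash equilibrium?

22.72

Neighbor i's FOC: ∂u_i/∂g_i = α_i − g_i = 0, so g_i* = α_i.
NE contributions = (3.2, 0.6, 1.7, 3.2); G = 8.7.
u_1 = α_1·G − ½·(g_1)² = 3.2·8.7 − ½·3.2² = 22.72.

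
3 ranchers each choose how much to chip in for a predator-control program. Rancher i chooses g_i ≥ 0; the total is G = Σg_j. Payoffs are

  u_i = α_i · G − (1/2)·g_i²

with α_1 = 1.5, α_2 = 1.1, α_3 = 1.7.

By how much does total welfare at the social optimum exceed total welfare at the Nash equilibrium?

12.42

Rancher i's FOC: ∂u_i/∂g_i = α_i − g_i = 0, so g_i* = α_i.
NE contributions = (1.5, 1.1, 1.7); G = 4.3.
W^NE = (Σα)·G − ½Σα_i² = 4.3² − ½·6.35 = 15.315.
Planner sets g_i = Σα_j = 4.3 for every i, so G^SO = 3·4.3 = 12.9.
W^SO = (Σα)·G^SO − ½·3·(Σα)² = (3/2)·4.3² = 27.735.
Deadweight loss = W^SO − W^NE = 12.42.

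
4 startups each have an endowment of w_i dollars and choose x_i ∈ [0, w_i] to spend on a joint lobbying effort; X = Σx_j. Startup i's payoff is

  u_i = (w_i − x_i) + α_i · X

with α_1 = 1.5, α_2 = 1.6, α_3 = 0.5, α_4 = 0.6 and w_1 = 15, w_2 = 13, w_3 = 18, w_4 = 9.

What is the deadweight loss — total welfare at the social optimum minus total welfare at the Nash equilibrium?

∂u_i/∂x_i = α_i − 1, so startup i contributes w_i if α_i > 1, else 0.
α_i > 1 for i ∈ {1, 2}; NE contributions (15, 13, 0, 0), X = 28.
W^NE = Σw_i − X^NE + (Σα_i)·X^NE = 55 + 3.2·28 = 144.6.
Planner: ∂(Σu_j)/∂x_i = Σα_j − 1 = 3.2 > 0, so everyone contributes w_i; X^SO = 55, W^SO = 55 + 3.2·55 = 231.
Deadweight loss = 86.4.

86.4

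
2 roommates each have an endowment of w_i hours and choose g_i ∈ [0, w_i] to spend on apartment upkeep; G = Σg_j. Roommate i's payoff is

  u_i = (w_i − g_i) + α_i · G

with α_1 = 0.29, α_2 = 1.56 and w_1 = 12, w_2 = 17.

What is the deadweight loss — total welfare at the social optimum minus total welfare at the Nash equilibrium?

10.2

∂u_i/∂g_i = α_i − 1, so roommate i contributes w_i if α_i > 1, else 0.
α_i > 1 for i ∈ {2}; NE contributions (0, 17), G = 17.
W^NE = Σw_i − G^NE + (Σα_i)·G^NE = 29 + 0.85·17 = 43.45.
Planner: ∂(Σu_j)/∂g_i = Σα_j − 1 = 0.85 > 0, so everyone contributes w_i; G^SO = 29, W^SO = 29 + 0.85·29 = 53.65.
Deadweight loss = 10.2.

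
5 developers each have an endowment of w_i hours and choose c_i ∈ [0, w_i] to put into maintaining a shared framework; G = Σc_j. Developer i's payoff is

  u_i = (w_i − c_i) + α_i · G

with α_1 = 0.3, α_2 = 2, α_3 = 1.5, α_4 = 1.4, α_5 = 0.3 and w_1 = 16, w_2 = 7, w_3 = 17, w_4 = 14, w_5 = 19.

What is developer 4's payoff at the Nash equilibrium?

∂u_i/∂c_i = α_i − 1, so developer i contributes w_i if α_i > 1, else 0.
α_i > 1 for i ∈ {2, 3, 4}; NE contributions (0, 7, 17, 14, 0), G = 38.
u_4 = (14 − 14) + 1.4·38 = 53.2.

53.2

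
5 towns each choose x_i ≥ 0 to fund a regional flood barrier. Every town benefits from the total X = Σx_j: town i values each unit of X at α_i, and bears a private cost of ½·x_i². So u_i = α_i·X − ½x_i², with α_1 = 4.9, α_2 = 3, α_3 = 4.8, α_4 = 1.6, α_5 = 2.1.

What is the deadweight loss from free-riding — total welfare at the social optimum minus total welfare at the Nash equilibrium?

Town i's FOC: ∂u_i/∂x_i = α_i − x_i = 0, so x_i* = α_i.
NE contributions = (4.9, 3, 4.8, 1.6, 2.1); X = 16.4.
W^NE = (Σα)·X − ½Σα_i² = 16.4² − ½·63.02 = 237.45.
Planner sets x_i = Σα_j = 16.4 for every i, so X^SO = 5·16.4 = 82.
W^SO = (Σα)·X^SO − ½·5·(Σα)² = (5/2)·16.4² = 672.4.
Deadweight loss = W^SO − W^NE = 434.95.

434.95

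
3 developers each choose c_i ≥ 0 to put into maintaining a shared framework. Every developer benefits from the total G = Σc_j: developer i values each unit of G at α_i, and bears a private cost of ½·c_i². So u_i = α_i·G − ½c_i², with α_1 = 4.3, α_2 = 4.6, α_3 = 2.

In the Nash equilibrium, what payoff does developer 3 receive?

19.8

Developer i's FOC: ∂u_i/∂c_i = α_i − c_i = 0, so c_i* = α_i.
NE contributions = (4.3, 4.6, 2); G = 10.9.
u_3 = α_3·G − ½·(c_3)² = 2·10.9 − ½·2² = 19.8.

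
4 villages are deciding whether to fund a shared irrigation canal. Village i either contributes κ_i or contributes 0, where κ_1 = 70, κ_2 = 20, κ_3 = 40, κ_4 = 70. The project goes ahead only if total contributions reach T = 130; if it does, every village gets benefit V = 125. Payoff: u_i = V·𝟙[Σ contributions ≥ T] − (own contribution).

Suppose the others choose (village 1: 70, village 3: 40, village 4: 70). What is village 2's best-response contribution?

0

Others' total = 180 ≥ 130; contributing adds cost 20 for no extra benefit.
Best response: 0.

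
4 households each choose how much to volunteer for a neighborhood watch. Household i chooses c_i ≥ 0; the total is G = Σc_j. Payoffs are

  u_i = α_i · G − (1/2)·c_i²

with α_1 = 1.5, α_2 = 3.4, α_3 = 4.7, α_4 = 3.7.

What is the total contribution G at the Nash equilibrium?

13.3

Household i's FOC: ∂u_i/∂c_i = α_i − c_i = 0, so c_i* = α_i.
NE contributions = (1.5, 3.4, 4.7, 3.7); G = 13.3.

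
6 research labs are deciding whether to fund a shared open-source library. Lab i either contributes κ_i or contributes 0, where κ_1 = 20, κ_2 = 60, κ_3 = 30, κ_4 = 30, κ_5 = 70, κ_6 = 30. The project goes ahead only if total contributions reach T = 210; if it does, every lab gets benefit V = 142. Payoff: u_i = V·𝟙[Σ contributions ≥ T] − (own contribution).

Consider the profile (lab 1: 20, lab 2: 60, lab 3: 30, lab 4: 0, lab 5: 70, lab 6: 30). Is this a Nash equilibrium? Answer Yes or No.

Total = 210 ≥ 210: provided.
Lab 1 (pledges 20, payoff 122): dropping to 0 → total 190, payoff 0. No gain.
Lab 2 (pledges 60, payoff 82): dropping to 0 → total 150, payoff 0. No gain.
Lab 3 (pledges 30, payoff 112): dropping to 0 → total 180, payoff 0. No gain.
Lab 4 (pledges 0, payoff 142): pledging 30 → total 240, payoff 112. No gain.
Lab 5 (pledges 70, payoff 72): dropping to 0 → total 140, payoff 0. No gain.
Lab 6 (pledges 30, payoff 112): dropping to 0 → total 180, payoff 0. No gain.

Yes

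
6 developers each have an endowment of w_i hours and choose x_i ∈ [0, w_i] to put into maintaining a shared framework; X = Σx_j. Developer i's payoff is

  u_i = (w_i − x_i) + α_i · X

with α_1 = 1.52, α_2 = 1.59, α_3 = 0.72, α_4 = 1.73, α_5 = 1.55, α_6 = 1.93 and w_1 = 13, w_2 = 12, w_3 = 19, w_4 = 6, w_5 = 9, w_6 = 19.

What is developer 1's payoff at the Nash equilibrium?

89.68

∂u_i/∂x_i = α_i − 1, so developer i contributes w_i if α_i > 1, else 0.
α_i > 1 for i ∈ {1, 2, 4, 5, 6}; NE contributions (13, 12, 0, 6, 9, 19), X = 59.
u_1 = (13 − 13) + 1.52·59 = 89.68.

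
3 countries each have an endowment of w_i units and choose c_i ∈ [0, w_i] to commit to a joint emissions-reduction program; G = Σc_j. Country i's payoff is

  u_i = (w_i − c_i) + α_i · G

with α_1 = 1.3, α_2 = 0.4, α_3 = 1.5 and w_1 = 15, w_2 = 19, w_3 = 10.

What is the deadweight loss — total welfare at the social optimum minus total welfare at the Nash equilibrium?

41.8

∂u_i/∂c_i = α_i − 1, so country i contributes w_i if α_i > 1, else 0.
α_i > 1 for i ∈ {1, 3}; NE contributions (15, 0, 10), G = 25.
W^NE = Σw_i − G^NE + (Σα_i)·G^NE = 44 + 2.2·25 = 99.
Planner: ∂(Σu_j)/∂c_i = Σα_j − 1 = 2.2 > 0, so everyone contributes w_i; G^SO = 44, W^SO = 44 + 2.2·44 = 140.8.
Deadweight loss = 41.8.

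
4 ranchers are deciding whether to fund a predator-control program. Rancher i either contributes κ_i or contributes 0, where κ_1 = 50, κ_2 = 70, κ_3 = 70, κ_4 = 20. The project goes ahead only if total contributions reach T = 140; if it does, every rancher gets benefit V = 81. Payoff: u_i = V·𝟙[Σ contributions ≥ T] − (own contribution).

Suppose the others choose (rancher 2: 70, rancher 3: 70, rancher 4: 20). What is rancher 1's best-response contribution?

Others' total = 160 ≥ 140; contributing adds cost 50 for no extra benefit.
Best response: 0.

0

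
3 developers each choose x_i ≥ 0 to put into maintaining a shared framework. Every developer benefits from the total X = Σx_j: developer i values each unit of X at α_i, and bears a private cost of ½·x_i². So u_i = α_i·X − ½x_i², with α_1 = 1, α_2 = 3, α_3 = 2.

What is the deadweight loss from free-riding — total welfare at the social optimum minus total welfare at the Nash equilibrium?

Developer i's FOC: ∂u_i/∂x_i = α_i − x_i = 0, so x_i* = α_i.
NE contributions = (1, 3, 2); X = 6.
W^NE = (Σα)·X − ½Σα_i² = 6² − ½·14 = 29.
Planner sets x_i = Σα_j = 6 for every i, so X^SO = 3·6 = 18.
W^SO = (Σα)·X^SO − ½·3·(Σα)² = (3/2)·6² = 54.
Deadweight loss = W^SO − W^NE = 25.

25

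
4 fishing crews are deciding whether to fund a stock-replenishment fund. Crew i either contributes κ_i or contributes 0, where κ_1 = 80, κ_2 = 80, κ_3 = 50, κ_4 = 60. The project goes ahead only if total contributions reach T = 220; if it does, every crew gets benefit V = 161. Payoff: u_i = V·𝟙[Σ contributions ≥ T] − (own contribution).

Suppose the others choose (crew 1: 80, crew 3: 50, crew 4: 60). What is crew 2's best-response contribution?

80

Others' total = 190. Contributing 80 brings total to 270 ≥ 220: gain V − κ_2 = 81.
Best response: 80.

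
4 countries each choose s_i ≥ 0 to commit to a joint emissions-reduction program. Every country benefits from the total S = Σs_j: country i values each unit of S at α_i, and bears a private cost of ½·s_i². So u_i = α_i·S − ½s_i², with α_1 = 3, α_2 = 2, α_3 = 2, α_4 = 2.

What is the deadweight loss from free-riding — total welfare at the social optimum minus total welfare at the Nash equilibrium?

Country i's FOC: ∂u_i/∂s_i = α_i − s_i = 0, so s_i* = α_i.
NE contributions = (3, 2, 2, 2); S = 9.
W^NE = (Σα)·S − ½Σα_i² = 9² − ½·21 = 70.5.
Planner sets s_i = Σα_j = 9 for every i, so S^SO = 4·9 = 36.
W^SO = (Σα)·S^SO − ½·4·(Σα)² = (4/2)·9² = 162.
Deadweight loss = W^SO − W^NE = 91.5.

91.5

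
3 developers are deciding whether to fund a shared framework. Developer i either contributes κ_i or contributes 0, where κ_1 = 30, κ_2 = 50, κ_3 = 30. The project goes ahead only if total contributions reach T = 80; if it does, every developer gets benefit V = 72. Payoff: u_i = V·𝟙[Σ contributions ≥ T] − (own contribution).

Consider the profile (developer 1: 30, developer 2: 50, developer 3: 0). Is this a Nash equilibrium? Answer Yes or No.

Yes

Total = 80 ≥ 80: provided.
Developer 1 (pledges 30, payoff 42): dropping to 0 → total 50, payoff 0. No gain.
Developer 2 (pledges 50, payoff 22): dropping to 0 → total 30, payoff 0. No gain.
Developer 3 (pledges 0, payoff 72): pledging 30 → total 110, payoff 42. No gain.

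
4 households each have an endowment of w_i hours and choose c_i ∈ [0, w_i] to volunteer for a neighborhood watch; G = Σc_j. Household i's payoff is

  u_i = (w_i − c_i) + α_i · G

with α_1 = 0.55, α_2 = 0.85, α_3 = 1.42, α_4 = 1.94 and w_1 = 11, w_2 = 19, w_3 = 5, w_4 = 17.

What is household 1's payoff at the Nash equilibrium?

23.1

∂u_i/∂c_i = α_i − 1, so household i contributes w_i if α_i > 1, else 0.
α_i > 1 for i ∈ {3, 4}; NE contributions (0, 0, 5, 17), G = 22.
u_1 = (11 − 0) + 0.55·22 = 23.1.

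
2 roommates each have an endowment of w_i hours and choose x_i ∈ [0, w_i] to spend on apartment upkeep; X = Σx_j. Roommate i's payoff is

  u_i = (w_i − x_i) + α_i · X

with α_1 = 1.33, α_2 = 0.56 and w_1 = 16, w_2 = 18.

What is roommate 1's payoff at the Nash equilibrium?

21.28

∂u_i/∂x_i = α_i − 1, so roommate i contributes w_i if α_i > 1, else 0.
α_i > 1 for i ∈ {1}; NE contributions (16, 0), X = 16.
u_1 = (16 − 16) + 1.33·16 = 21.28.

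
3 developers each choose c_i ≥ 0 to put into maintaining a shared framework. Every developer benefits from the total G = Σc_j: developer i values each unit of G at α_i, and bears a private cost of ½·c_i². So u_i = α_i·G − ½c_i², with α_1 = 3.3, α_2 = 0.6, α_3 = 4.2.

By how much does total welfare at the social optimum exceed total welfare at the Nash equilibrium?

47.25

Developer i's FOC: ∂u_i/∂c_i = α_i − c_i = 0, so c_i* = α_i.
NE contributions = (3.3, 0.6, 4.2); G = 8.1.
W^NE = (Σα)·G − ½Σα_i² = 8.1² − ½·28.89 = 51.165.
Planner sets c_i = Σα_j = 8.1 for every i, so G^SO = 3·8.1 = 24.3.
W^SO = (Σα)·G^SO − ½·3·(Σα)² = (3/2)·8.1² = 98.415.
Deadweight loss = W^SO − W^NE = 47.25.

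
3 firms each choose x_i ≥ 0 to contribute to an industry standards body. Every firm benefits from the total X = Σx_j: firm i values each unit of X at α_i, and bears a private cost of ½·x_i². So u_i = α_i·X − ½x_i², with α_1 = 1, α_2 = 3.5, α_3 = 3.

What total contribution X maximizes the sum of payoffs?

22.5

Planner FOC: ∂(Σu_j)/∂x_i = (Σα_j) − x_i = 0, so x_i^SO = Σα_j = 7.5 for every i; X^SO = 22.5.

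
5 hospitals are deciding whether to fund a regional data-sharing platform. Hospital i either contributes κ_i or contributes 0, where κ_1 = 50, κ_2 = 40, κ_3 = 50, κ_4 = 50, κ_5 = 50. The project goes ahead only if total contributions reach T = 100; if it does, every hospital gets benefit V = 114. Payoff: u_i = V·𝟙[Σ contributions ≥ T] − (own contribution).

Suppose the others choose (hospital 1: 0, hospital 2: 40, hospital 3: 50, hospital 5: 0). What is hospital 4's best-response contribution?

Others' total = 90. Contributing 50 brings total to 140 ≥ 100: gain V − κ_4 = 64.
Best response: 50.

50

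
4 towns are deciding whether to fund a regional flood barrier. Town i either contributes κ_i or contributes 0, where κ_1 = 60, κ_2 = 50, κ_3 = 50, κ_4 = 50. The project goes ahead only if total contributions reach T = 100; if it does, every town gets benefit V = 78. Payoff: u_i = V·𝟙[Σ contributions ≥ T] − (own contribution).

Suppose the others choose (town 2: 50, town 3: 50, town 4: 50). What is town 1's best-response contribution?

Others' total = 150 ≥ 100; contributing adds cost 60 for no extra benefit.
Best response: 0.

0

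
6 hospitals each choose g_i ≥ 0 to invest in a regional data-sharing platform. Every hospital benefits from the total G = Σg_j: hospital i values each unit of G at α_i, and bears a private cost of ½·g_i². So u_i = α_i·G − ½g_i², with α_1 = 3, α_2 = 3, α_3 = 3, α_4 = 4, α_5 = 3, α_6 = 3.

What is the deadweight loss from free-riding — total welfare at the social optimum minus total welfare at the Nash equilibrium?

Hospital i's FOC: ∂u_i/∂g_i = α_i − g_i = 0, so g_i* = α_i.
NE contributions = (3, 3, 3, 4, 3, 3); G = 19.
W^NE = (Σα)·G − ½Σα_i² = 19² − ½·61 = 330.5.
Planner sets g_i = Σα_j = 19 for every i, so G^SO = 6·19 = 114.
W^SO = (Σα)·G^SO − ½·6·(Σα)² = (6/2)·19² = 1083.
Deadweight loss = W^SO − W^NE = 752.5.

752.5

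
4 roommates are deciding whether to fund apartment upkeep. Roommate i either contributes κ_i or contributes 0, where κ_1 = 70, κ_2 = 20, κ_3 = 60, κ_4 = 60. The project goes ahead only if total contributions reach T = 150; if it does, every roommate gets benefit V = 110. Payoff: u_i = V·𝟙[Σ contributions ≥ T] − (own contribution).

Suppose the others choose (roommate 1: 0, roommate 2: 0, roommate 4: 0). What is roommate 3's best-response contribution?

0

Others' total = 0. Even contributing 60 gives 60 < 150: no benefit either way.
Best response: 0.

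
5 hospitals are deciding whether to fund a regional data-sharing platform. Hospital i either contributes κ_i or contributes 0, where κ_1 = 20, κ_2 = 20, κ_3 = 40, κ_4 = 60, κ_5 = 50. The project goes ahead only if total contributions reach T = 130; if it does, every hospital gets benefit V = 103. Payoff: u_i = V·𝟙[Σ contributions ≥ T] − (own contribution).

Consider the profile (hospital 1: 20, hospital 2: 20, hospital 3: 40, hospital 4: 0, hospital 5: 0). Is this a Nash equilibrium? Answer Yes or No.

No

Total = 80 < 130: not provided.
Hospital 1 (pledges 20, payoff -20): dropping to 0 → total 60, payoff 0. Profitable deviation.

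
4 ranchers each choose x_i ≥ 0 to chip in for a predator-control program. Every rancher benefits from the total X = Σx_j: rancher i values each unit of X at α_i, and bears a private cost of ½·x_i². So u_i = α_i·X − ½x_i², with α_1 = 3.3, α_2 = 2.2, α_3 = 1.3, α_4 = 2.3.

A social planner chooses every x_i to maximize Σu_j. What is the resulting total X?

36.4

Planner FOC: ∂(Σu_j)/∂x_i = (Σα_j) − x_i = 0, so x_i^SO = Σα_j = 9.1 for every i; X^SO = 36.4.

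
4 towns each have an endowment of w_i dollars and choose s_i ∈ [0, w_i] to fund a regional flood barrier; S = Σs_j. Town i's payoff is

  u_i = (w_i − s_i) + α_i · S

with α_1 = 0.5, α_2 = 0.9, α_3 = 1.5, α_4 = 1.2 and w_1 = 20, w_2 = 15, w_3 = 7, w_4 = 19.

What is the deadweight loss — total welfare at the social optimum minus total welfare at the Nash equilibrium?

∂u_i/∂s_i = α_i − 1, so town i contributes w_i if α_i > 1, else 0.
α_i > 1 for i ∈ {3, 4}; NE contributions (0, 0, 7, 19), S = 26.
W^NE = Σw_i − S^NE + (Σα_i)·S^NE = 61 + 3.1·26 = 141.6.
Planner: ∂(Σu_j)/∂s_i = Σα_j − 1 = 3.1 > 0, so everyone contributes w_i; S^SO = 61, W^SO = 61 + 3.1·61 = 250.1.
Deadweight loss = 108.5.

108.5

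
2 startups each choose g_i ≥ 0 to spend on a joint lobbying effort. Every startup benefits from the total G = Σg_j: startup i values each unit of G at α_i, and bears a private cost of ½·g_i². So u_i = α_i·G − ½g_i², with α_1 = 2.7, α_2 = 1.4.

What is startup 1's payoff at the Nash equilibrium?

7.425

Startup i's FOC: ∂u_i/∂g_i = α_i − g_i = 0, so g_i* = α_i.
NE contributions = (2.7, 1.4); G = 4.1.
u_1 = α_1·G − ½·(g_1)² = 2.7·4.1 − ½·2.7² = 7.425.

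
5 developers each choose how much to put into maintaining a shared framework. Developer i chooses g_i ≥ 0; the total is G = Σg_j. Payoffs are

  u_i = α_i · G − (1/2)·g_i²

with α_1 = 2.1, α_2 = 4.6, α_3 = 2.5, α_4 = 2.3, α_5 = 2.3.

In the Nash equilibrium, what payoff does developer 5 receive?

29.095

Developer i's FOC: ∂u_i/∂g_i = α_i − g_i = 0, so g_i* = α_i.
NE contributions = (2.1, 4.6, 2.5, 2.3, 2.3); G = 13.8.
u_5 = α_5·G − ½·(g_5)² = 2.3·13.8 − ½·2.3² = 29.095.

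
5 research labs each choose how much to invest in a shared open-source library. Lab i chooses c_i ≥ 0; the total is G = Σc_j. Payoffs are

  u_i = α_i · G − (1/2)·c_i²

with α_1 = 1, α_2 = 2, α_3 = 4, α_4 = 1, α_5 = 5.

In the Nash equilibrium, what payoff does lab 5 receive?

52.5

Lab i's FOC: ∂u_i/∂c_i = α_i − c_i = 0, so c_i* = α_i.
NE contributions = (1, 2, 4, 1, 5); G = 13.
u_5 = α_5·G − ½·(c_5)² = 5·13 − ½·5² = 52.5.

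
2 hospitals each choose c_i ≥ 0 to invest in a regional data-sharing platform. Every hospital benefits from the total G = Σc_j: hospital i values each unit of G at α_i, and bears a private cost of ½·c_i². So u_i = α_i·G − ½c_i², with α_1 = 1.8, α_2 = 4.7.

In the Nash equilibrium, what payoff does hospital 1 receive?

10.08

Hospital i's FOC: ∂u_i/∂c_i = α_i − c_i = 0, so c_i* = α_i.
NE contributions = (1.8, 4.7); G = 6.5.
u_1 = α_1·G − ½·(c_1)² = 1.8·6.5 − ½·1.8² = 10.08.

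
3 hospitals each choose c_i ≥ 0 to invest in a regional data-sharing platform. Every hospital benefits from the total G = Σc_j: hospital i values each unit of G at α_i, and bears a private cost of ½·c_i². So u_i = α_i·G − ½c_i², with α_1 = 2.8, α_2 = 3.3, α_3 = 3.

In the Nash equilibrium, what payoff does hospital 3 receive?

Hospital i's FOC: ∂u_i/∂c_i = α_i − c_i = 0, so c_i* = α_i.
NE contributions = (2.8, 3.3, 3); G = 9.1.
u_3 = α_3·G − ½·(c_3)² = 3·9.1 − ½·3² = 22.8.

22.8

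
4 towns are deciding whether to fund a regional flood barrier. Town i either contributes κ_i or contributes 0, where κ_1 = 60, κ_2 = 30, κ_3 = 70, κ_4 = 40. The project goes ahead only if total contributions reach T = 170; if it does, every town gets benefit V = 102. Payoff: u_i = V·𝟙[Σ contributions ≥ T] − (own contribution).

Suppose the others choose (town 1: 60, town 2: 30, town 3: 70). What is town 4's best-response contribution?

40

Others' total = 160. Contributing 40 brings total to 200 ≥ 170: gain V − κ_4 = 62.
Best response: 40.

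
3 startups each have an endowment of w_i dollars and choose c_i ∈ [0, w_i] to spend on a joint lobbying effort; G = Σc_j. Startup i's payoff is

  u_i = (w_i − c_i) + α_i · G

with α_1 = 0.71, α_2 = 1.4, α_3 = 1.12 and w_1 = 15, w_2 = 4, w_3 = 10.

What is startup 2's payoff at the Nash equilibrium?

19.6

∂u_i/∂c_i = α_i − 1, so startup i contributes w_i if α_i > 1, else 0.
α_i > 1 for i ∈ {2, 3}; NE contributions (0, 4, 10), G = 14.
u_2 = (4 − 4) + 1.4·14 = 19.6.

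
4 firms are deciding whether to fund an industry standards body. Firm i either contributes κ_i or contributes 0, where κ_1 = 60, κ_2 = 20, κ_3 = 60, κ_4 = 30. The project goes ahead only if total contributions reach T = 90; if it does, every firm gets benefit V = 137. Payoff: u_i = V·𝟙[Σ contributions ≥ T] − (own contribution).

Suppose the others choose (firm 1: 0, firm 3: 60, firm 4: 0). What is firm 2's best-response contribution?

Others' total = 60. Even contributing 20 gives 80 < 90: no benefit either way.
Best response: 0.

0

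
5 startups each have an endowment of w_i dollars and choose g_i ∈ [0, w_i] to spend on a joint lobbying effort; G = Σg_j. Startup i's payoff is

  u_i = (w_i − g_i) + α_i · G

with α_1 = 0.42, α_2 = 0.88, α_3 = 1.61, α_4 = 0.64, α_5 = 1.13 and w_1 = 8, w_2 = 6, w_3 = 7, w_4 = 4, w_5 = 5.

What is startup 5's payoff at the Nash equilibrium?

∂u_i/∂g_i = α_i − 1, so startup i contributes w_i if α_i > 1, else 0.
α_i > 1 for i ∈ {3, 5}; NE contributions (0, 0, 7, 0, 5), G = 12.
u_5 = (5 − 5) + 1.13·12 = 13.56.

13.56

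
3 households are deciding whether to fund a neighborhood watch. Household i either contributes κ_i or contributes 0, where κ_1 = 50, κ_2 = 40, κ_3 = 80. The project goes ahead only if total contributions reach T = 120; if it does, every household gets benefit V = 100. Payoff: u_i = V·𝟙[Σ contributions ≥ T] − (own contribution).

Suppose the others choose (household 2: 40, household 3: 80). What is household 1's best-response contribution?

Others' total = 120 ≥ 120; contributing adds cost 50 for no extra benefit.
Best response: 0.

0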